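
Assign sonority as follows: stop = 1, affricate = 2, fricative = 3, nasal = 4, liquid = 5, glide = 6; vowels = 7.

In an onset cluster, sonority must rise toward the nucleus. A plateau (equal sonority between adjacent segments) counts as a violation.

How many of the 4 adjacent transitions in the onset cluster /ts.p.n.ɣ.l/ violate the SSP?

/ts/ is an affricate (sonority 2).
/p/ is a stop (sonority 1).
/n/ is a nasal (sonority 4).
/ɣ/ is a fricative (sonority 3).
/l/ is a liquid (sonority 5).
/ts/→/p/: 2→1 (does not rise) — violation.
/p/→/n/: 1→4 (rises) — ok.
/n/→/ɣ/: 4→3 (does not rise) — violation.
/ɣ/→/l/: 3→5 (rises) — ok.

2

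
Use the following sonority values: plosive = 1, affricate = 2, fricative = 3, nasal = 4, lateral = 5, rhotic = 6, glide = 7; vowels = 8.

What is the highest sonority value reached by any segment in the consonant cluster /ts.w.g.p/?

7

/ts/ — affricate, sonority 2.
/w/ — glide, sonority 7.
/g/ — plosive, sonority 1.
/p/ — plosive, sonority 1.
The maximum is 7.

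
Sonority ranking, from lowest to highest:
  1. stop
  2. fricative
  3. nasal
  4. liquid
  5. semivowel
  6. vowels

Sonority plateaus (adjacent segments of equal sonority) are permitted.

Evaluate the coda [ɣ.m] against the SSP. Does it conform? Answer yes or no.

/ɣ/: fricative = 2.
/m/: nasal = 3.
The profile is 2-3. Between /ɣ/ (2) and /m/ (3) sonority does not fall, so the cluster violates the SSP.

no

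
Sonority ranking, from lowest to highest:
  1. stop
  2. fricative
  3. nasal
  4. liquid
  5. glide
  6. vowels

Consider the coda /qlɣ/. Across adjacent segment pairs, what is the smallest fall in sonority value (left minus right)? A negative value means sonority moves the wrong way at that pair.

-3

/q/ is a stop (sonority 1).
/l/ is a liquid (sonority 4).
/ɣ/ is a fricative (sonority 2).
/q/→/l/: change -3.
/l/→/ɣ/: change +2.
Minimum = -3.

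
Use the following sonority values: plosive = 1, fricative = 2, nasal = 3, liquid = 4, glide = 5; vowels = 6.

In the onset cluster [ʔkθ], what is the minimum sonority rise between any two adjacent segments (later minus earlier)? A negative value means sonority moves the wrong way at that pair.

/ʔ/ — plosive, sonority 1.
/k/ — plosive, sonority 1.
/θ/ — fricative, sonority 2.
/ʔ/→/k/: change +0.
/k/→/θ/: change +1.
Minimum = 0.

0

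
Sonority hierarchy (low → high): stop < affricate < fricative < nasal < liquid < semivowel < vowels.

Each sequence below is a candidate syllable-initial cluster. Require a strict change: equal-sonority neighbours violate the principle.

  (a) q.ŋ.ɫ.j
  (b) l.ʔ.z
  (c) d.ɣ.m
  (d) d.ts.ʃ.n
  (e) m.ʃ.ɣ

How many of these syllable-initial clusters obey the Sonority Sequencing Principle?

3

(a) sonority 1-4-5-6: well-formed.
(b) sonority 5-1-3: ill-formed.
(c) sonority 1-3-4: well-formed.
(d) sonority 1-2-3-4: well-formed.
(e) sonority 4-3-3: ill-formed.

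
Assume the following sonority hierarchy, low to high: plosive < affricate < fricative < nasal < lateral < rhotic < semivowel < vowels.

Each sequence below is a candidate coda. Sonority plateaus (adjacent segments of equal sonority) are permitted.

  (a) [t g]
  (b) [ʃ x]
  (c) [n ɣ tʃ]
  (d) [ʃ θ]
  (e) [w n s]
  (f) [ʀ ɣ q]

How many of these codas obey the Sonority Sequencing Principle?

(a) [t g]: profile 1-1 — obeys.
(b) [ʃ x]: profile 3-3 — obeys.
(c) [n ɣ tʃ]: profile 4-3-2 — obeys.
(d) [ʃ θ]: profile 3-3 — obeys.
(e) [w n s]: profile 7-4-3 — obeys.
(f) [ʀ ɣ q]: profile 6-3-1 — obeys.

6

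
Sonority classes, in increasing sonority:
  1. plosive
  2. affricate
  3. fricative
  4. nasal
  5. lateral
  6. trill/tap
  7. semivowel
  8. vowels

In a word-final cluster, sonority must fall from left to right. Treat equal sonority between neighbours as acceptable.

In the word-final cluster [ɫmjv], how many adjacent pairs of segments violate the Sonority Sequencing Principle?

/ɫ/ is a lateral (sonority 5).
/m/ is a nasal (sonority 4).
/j/ is a semivowel (sonority 7).
/v/ is a fricative (sonority 3).
/ɫ/→/m/: 5→4 (falls) — ok.
/m/→/j/: 4→7 (does not fall) — violation.
/j/→/v/: 7→3 (falls) — ok.

1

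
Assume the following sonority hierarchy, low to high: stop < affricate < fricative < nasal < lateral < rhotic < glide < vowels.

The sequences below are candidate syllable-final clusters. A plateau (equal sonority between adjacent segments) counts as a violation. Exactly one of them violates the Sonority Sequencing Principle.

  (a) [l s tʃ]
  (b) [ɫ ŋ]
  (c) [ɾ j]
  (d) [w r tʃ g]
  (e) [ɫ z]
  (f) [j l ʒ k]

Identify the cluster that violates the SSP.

(a) sonority 5-3-2: well-formed.
(b) sonority 5-4: well-formed.
(c) sonority 6-7: ill-formed.
(d) sonority 7-6-2-1: well-formed.
(e) sonority 5-3: well-formed.
(f) sonority 7-5-3-1: well-formed.

c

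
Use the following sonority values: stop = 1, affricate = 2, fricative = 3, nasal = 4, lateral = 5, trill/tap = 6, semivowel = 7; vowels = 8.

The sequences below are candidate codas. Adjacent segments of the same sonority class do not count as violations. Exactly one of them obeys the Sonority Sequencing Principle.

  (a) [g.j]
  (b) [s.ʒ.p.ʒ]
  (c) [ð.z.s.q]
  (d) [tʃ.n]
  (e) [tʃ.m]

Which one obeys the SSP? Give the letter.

(a) 1-7 → violates
(b) 3-3-1-3 → violates
(c) 3-3-3-1 → obeys
(d) 2-4 → violates
(e) 2-4 → violates

c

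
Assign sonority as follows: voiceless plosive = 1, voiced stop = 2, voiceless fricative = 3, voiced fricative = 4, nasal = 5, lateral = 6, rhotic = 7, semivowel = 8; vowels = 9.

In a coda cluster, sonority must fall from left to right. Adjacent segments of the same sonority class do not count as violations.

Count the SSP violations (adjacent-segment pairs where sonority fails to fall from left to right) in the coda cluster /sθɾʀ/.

1

/s/ — voiceless fricative, sonority 3.
/θ/ — voiceless fricative, sonority 3.
/ɾ/ — rhotic, sonority 7.
/ʀ/ — rhotic, sonority 7.
/s/→/θ/: 3→3 (plateau, allowed) — ok.
/θ/→/ɾ/: 3→7 (does not fall) — violation.
/ɾ/→/ʀ/: 7→7 (plateau, allowed) — ok.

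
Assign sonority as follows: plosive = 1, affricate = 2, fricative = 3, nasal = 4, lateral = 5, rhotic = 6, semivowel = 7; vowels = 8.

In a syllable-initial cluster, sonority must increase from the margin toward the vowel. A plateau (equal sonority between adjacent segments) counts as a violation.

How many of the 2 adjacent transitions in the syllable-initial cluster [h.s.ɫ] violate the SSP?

/h/ — fricative, sonority 3.
/s/ — fricative, sonority 3.
/ɫ/ — lateral, sonority 5.
/h/→/s/: 3→3 (plateau) — violation.
/s/→/ɫ/: 3→5 (rises) — ok.

1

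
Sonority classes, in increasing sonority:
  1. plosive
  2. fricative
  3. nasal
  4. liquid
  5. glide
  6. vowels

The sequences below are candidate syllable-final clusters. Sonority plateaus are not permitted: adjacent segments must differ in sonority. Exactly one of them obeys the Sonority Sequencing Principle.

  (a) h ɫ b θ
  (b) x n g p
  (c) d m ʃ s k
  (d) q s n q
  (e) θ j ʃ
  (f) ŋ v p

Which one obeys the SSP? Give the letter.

(a) sonority 2-4-1-2: ill-formed.
(b) sonority 2-3-1-1: ill-formed.
(c) sonority 1-3-2-2-1: ill-formed.
(d) sonority 1-2-3-1: ill-formed.
(e) sonority 2-5-2: ill-formed.
(f) sonority 3-2-1: well-formed.

f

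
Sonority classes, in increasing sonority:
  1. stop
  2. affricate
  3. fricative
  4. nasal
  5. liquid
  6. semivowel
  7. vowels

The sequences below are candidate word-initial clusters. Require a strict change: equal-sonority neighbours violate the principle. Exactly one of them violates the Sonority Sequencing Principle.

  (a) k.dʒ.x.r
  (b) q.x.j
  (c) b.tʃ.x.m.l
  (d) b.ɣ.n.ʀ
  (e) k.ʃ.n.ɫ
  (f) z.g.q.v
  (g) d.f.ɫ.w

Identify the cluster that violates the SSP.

(a) sonority 1-2-3-5: well-formed.
(b) sonority 1-3-6: well-formed.
(c) sonority 1-2-3-4-5: well-formed.
(d) sonority 1-3-4-5: well-formed.
(e) sonority 1-3-4-5: well-formed.
(f) sonority 3-1-1-3: ill-formed.
(g) sonority 1-3-5-6: well-formed.

f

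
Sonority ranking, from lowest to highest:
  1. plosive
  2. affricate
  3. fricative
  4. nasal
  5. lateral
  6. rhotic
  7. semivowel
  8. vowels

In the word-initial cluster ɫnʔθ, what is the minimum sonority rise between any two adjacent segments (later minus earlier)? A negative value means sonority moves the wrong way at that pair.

/ɫ/: lateral = 5.
/n/: nasal = 4.
/ʔ/: plosive = 1.
/θ/: fricative = 3.
/ɫ/→/n/: change -1.
/n/→/ʔ/: change -3.
/ʔ/→/θ/: change +2.
Minimum = -3.

-3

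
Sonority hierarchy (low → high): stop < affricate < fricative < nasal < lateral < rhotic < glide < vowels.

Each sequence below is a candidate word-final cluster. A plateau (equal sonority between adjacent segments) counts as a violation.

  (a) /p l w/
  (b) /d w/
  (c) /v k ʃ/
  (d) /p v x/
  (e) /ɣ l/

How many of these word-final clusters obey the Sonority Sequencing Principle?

(a) /p l w/: profile 1-5-7 — violates.
(b) /d w/: profile 1-7 — violates.
(c) /v k ʃ/: profile 3-1-3 — violates.
(d) /p v x/: profile 1-3-3 — violates.
(e) /ɣ l/: profile 3-5 — violates.

0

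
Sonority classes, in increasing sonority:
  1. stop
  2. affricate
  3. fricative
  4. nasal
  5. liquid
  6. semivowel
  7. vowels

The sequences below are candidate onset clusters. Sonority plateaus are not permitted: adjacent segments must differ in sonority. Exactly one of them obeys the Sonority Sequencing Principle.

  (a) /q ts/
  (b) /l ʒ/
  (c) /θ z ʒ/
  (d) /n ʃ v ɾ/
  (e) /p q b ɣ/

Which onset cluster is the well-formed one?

(a) sonority 1-2: well-formed.
(b) sonority 5-3: ill-formed.
(c) sonority 3-3-3: ill-formed.
(d) sonority 4-3-3-5: ill-formed.
(e) sonority 1-1-1-3: ill-formed.

a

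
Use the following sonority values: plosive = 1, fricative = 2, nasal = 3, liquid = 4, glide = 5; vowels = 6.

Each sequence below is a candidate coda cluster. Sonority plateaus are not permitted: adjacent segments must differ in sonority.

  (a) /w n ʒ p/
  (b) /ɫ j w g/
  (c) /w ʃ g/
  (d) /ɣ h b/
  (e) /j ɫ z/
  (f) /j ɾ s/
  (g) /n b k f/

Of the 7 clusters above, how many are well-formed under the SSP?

4

(a) 5-3-2-1 → obeys
(b) 4-5-5-1 → violates
(c) 5-2-1 → obeys
(d) 2-2-1 → violates
(e) 5-4-2 → obeys
(f) 5-4-2 → obeys
(g) 3-1-1-2 → violates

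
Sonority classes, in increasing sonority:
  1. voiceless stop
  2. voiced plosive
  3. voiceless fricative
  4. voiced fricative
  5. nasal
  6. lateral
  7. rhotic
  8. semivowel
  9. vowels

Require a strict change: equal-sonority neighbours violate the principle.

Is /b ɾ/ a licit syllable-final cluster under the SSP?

no

/b/: voiced plosive = 2.
/ɾ/: rhotic = 7.
The profile is 2-7. Between /b/ (2) and /ɾ/ (7) sonority does not fall, so the cluster violates the SSP.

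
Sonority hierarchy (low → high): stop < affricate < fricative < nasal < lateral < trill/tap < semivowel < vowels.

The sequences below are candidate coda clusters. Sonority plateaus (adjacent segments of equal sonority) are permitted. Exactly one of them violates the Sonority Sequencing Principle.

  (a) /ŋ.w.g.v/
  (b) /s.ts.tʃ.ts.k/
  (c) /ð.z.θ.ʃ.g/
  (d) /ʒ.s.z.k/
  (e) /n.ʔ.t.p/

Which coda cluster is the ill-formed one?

(a) 4-7-1-3 → violates
(b) 3-2-2-2-1 → obeys
(c) 3-3-3-3-1 → obeys
(d) 3-3-3-1 → obeys
(e) 4-1-1-1 → obeys

a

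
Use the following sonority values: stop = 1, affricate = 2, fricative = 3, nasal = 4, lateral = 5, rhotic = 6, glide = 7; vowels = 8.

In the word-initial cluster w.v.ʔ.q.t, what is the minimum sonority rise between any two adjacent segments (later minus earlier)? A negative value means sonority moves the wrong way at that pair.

-4

/w/ — glide, sonority 7.
/v/ — fricative, sonority 3.
/ʔ/ — stop, sonority 1.
/q/ — stop, sonority 1.
/t/ — stop, sonority 1.
/w/→/v/: change -4.
/v/→/ʔ/: change -2.
/ʔ/→/q/: change +0.
/q/→/t/: change +0.
Minimum = -4.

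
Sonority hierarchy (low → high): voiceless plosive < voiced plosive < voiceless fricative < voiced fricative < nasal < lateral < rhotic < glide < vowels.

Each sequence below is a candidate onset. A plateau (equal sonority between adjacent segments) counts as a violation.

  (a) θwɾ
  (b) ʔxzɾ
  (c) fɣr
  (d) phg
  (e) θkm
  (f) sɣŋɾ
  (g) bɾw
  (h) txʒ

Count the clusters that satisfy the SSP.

5

(a) sonority 3-8-7: ill-formed.
(b) sonority 1-3-4-7: well-formed.
(c) sonority 3-4-7: well-formed.
(d) sonority 1-3-2: ill-formed.
(e) sonority 3-1-5: ill-formed.
(f) sonority 3-4-5-7: well-formed.
(g) sonority 2-7-8: well-formed.
(h) sonority 1-3-4: well-formed.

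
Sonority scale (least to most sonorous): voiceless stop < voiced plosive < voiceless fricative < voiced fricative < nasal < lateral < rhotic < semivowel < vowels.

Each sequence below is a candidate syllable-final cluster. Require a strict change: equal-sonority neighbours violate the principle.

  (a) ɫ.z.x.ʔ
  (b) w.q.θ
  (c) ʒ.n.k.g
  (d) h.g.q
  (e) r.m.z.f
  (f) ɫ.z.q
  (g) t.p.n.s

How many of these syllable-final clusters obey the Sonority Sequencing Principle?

4

(a) 6-4-3-1 → obeys
(b) 8-1-3 → violates
(c) 4-5-1-2 → violates
(d) 3-2-1 → obeys
(e) 7-5-4-3 → obeys
(f) 6-4-1 → obeys
(g) 1-1-5-3 → violates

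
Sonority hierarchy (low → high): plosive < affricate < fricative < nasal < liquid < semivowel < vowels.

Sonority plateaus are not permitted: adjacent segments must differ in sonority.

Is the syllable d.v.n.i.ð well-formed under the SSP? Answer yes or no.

Onset: /d/ is a plosive (sonority 1), /v/ is a fricative (sonority 3), /n/ is a nasal (sonority 4); then the nucleus /i/ (sonority 7).
Onset profile 1-3-4-7 — rises to the nucleus.
Coda: /ð/ is a fricative (sonority 3).
Coda profile 7-3 — falls from the nucleus.

yes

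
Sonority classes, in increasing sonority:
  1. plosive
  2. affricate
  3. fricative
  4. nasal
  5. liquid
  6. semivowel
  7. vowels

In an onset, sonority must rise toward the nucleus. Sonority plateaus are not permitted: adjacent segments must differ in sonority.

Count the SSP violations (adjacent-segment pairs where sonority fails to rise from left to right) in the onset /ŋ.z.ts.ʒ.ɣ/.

3

/ŋ/ — nasal, sonority 4.
/z/ — fricative, sonority 3.
/ts/ — affricate, sonority 2.
/ʒ/ — fricative, sonority 3.
/ɣ/ — fricative, sonority 3.
/ŋ/→/z/: 4→3 (does not rise) — violation.
/z/→/ts/: 3→2 (does not rise) — violation.
/ts/→/ʒ/: 2→3 (rises) — ok.
/ʒ/→/ɣ/: 3→3 (plateau) — violation.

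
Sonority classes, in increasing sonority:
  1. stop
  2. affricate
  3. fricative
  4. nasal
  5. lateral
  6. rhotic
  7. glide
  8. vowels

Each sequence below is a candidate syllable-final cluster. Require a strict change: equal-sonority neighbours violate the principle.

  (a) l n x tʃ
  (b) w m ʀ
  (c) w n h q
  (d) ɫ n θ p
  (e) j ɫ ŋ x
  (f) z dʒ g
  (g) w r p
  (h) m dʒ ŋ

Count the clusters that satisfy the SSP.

6

(a) l n x tʃ: profile 5-4-3-2 — obeys.
(b) w m ʀ: profile 7-4-6 — violates.
(c) w n h q: profile 7-4-3-1 — obeys.
(d) ɫ n θ p: profile 5-4-3-1 — obeys.
(e) j ɫ ŋ x: profile 7-5-4-3 — obeys.
(f) z dʒ g: profile 3-2-1 — obeys.
(g) w r p: profile 7-6-1 — obeys.
(h) m dʒ ŋ: profile 4-2-4 — violates.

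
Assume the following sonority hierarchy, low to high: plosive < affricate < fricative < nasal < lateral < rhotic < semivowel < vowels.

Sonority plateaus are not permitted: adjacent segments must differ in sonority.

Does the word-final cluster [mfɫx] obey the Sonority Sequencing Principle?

/m/ is a nasal (sonority 4).
/f/ is a fricative (sonority 3).
/ɫ/ is a lateral (sonority 5).
/x/ is a fricative (sonority 3).
The profile is 4-3-5-3. Between /f/ (3) and /ɫ/ (5) sonority does not fall, so the cluster violates the SSP.

no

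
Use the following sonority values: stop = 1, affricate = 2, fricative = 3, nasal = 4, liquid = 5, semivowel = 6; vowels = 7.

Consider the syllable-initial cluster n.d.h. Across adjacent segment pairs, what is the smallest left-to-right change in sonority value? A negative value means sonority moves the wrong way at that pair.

-3

/n/ — nasal, sonority 4.
/d/ — stop, sonority 1.
/h/ — fricative, sonority 3.
/n/→/d/: change -3.
/d/→/h/: change +2.
Minimum = -3.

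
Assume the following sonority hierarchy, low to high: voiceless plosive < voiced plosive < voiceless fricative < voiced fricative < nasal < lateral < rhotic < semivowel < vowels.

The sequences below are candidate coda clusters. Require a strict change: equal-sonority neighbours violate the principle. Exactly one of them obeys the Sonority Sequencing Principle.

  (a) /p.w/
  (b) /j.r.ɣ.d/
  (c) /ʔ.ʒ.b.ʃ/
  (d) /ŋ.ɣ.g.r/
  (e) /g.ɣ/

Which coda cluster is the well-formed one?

b

(a) /p.w/: profile 1-8 — violates.
(b) /j.r.ɣ.d/: profile 8-7-4-2 — obeys.
(c) /ʔ.ʒ.b.ʃ/: profile 1-4-2-3 — violates.
(d) /ŋ.ɣ.g.r/: profile 5-4-2-7 — violates.
(e) /g.ɣ/: profile 2-4 — violates.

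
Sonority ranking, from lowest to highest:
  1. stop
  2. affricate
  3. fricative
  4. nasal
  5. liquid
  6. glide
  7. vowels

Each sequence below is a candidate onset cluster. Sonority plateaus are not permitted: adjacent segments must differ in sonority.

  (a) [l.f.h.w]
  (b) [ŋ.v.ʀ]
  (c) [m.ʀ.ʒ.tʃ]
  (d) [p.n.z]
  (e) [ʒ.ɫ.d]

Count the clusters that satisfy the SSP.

(a) 5-3-3-6 → violates
(b) 4-3-5 → violates
(c) 4-5-3-2 → violates
(d) 1-4-3 → violates
(e) 3-5-1 → violates

0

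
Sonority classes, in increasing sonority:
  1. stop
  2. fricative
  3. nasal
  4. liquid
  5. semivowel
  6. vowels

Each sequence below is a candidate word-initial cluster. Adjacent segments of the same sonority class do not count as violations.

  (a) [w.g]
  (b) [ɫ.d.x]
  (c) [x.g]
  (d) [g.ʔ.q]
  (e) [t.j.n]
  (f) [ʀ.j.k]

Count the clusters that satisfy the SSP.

(a) 5-1 → violates
(b) 4-1-2 → violates
(c) 2-1 → violates
(d) 1-1-1 → obeys
(e) 1-5-3 → violates
(f) 4-5-1 → violates

1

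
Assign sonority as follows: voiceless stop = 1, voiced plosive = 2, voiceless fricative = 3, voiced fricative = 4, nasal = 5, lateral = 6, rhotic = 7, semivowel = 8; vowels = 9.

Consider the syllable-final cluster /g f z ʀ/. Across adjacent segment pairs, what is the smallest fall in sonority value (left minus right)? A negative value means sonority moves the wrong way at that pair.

/g/: voiced plosive = 2.
/f/: voiceless fricative = 3.
/z/: voiced fricative = 4.
/ʀ/: rhotic = 7.
/g/→/f/: change -1.
/f/→/z/: change -1.
/z/→/ʀ/: change -3.
Minimum = -3.

-3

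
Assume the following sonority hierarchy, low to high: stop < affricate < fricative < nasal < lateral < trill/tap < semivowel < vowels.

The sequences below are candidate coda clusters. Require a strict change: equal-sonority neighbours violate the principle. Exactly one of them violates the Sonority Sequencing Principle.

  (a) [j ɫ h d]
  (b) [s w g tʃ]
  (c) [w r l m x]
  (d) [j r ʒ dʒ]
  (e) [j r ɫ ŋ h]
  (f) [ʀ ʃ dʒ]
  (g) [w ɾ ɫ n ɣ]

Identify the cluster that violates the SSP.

(a) sonority 7-5-3-1: well-formed.
(b) sonority 3-7-1-2: ill-formed.
(c) sonority 7-6-5-4-3: well-formed.
(d) sonority 7-6-3-2: well-formed.
(e) sonority 7-6-5-4-3: well-formed.
(f) sonority 6-3-2: well-formed.
(g) sonority 7-6-5-4-3: well-formed.

b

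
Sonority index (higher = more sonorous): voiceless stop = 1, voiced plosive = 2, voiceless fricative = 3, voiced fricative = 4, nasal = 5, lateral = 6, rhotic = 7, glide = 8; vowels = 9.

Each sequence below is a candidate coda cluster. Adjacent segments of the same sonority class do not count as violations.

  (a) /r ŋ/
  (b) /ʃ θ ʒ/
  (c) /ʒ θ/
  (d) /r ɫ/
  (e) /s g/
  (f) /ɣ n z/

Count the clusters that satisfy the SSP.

4

(a) 7-5 → obeys
(b) 3-3-4 → violates
(c) 4-3 → obeys
(d) 7-6 → obeys
(e) 3-2 → obeys
(f) 4-5-4 → violates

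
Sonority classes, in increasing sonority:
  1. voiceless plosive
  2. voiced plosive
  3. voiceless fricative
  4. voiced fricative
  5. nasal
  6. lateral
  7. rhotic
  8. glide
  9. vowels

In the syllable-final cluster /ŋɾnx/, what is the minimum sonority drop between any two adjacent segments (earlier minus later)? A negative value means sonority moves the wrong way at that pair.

-2

/ŋ/ — nasal, sonority 5.
/ɾ/ — rhotic, sonority 7.
/n/ — nasal, sonority 5.
/x/ — voiceless fricative, sonority 3.
/ŋ/→/ɾ/: change -2.
/ɾ/→/n/: change +2.
/n/→/x/: change +2.
Minimum = -2.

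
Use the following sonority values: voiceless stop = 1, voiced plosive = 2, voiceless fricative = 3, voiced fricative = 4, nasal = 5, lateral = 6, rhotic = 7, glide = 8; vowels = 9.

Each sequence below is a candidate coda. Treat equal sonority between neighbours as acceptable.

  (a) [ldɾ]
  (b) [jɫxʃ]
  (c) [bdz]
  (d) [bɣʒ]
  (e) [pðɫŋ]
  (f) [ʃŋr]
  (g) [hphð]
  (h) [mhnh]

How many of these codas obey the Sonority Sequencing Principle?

1

(a) [ldɾ]: profile 6-2-7 — violates.
(b) [jɫxʃ]: profile 8-6-3-3 — obeys.
(c) [bdz]: profile 2-2-4 — violates.
(d) [bɣʒ]: profile 2-4-4 — violates.
(e) [pðɫŋ]: profile 1-4-6-5 — violates.
(f) [ʃŋr]: profile 3-5-7 — violates.
(g) [hphð]: profile 3-1-3-4 — violates.
(h) [mhnh]: profile 5-3-5-3 — violates.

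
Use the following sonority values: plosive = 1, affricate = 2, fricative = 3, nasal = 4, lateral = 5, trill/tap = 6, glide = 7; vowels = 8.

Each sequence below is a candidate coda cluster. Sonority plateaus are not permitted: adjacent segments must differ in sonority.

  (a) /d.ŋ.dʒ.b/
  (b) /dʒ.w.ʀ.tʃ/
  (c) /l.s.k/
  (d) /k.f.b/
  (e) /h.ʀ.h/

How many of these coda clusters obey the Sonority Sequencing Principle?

(a) 1-4-2-1 → violates
(b) 2-7-6-2 → violates
(c) 5-3-1 → obeys
(d) 1-3-1 → violates
(e) 3-6-3 → violates

1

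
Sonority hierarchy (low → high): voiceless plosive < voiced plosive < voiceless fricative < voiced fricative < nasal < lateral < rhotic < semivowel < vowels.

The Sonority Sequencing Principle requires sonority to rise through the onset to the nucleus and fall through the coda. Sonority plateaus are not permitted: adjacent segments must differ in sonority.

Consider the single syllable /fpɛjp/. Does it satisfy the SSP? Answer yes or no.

Onset: /f/ is a voiceless fricative (sonority 3), /p/ is a voiceless plosive (sonority 1); then the nucleus /ɛ/ (sonority 9).
Onset profile 3-1-9 — does not strictly rise throughout.
Coda: /j/ is a semivowel (sonority 8), /p/ is a voiceless plosive (sonority 1).
Coda profile 9-8-1 — falls from the nucleus.

no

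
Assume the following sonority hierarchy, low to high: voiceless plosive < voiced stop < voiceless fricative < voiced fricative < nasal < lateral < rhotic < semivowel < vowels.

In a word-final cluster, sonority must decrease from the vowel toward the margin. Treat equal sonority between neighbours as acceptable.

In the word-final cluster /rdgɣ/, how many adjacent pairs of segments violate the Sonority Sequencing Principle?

/r/ — rhotic, sonority 7.
/d/ — voiced stop, sonority 2.
/g/ — voiced stop, sonority 2.
/ɣ/ — voiced fricative, sonority 4.
/r/→/d/: 7→2 (falls) — ok.
/d/→/g/: 2→2 (plateau, allowed) — ok.
/g/→/ɣ/: 2→4 (does not fall) — violation.

1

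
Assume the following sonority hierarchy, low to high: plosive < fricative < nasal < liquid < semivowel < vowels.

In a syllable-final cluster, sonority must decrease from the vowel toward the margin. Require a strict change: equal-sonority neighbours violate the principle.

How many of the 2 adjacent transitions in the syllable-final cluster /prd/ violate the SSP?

/p/: plosive = 1.
/r/: liquid = 4.
/d/: plosive = 1.
/p/→/r/: 1→4 (does not fall) — violation.
/r/→/d/: 4→1 (falls) — ok.

1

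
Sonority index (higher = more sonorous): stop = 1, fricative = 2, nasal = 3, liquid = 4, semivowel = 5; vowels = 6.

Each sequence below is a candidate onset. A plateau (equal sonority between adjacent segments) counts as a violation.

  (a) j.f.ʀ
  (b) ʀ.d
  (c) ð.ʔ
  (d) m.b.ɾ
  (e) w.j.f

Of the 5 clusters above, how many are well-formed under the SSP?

0

(a) j.f.ʀ: profile 5-2-4 — violates.
(b) ʀ.d: profile 4-1 — violates.
(c) ð.ʔ: profile 2-1 — violates.
(d) m.b.ɾ: profile 3-1-4 — violates.
(e) w.j.f: profile 5-5-2 — violates.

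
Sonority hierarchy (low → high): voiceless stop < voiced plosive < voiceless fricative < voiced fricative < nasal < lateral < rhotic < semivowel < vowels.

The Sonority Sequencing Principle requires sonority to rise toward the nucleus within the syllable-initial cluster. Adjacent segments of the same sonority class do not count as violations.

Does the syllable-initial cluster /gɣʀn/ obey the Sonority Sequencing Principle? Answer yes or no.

no

/g/ — voiced plosive, sonority 2.
/ɣ/ — voiced fricative, sonority 4.
/ʀ/ — rhotic, sonority 7.
/n/ — nasal, sonority 5.
The profile is 2-4-7-5. Between /ʀ/ (7) and /n/ (5) sonority does not rise, so the cluster violates the SSP.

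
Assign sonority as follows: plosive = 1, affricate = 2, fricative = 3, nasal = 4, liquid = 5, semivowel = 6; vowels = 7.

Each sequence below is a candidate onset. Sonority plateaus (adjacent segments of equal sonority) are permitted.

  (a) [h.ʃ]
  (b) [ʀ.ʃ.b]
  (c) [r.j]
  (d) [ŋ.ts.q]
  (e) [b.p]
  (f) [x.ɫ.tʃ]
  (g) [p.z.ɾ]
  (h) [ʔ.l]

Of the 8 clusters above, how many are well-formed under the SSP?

(a) [h.ʃ]: profile 3-3 — obeys.
(b) [ʀ.ʃ.b]: profile 5-3-1 — violates.
(c) [r.j]: profile 5-6 — obeys.
(d) [ŋ.ts.q]: profile 4-2-1 — violates.
(e) [b.p]: profile 1-1 — obeys.
(f) [x.ɫ.tʃ]: profile 3-5-2 — violates.
(g) [p.z.ɾ]: profile 1-3-5 — obeys.
(h) [ʔ.l]: profile 1-5 — obeys.

5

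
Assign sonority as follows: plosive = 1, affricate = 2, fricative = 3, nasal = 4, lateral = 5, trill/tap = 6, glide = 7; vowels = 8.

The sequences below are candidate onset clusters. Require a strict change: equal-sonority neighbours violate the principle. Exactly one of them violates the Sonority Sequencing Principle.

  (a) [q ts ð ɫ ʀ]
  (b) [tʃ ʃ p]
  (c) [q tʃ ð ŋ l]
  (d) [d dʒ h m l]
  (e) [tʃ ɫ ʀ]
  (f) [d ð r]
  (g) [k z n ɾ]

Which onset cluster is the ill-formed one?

(a) [q ts ð ɫ ʀ]: profile 1-2-3-5-6 — obeys.
(b) [tʃ ʃ p]: profile 2-3-1 — violates.
(c) [q tʃ ð ŋ l]: profile 1-2-3-4-5 — obeys.
(d) [d dʒ h m l]: profile 1-2-3-4-5 — obeys.
(e) [tʃ ɫ ʀ]: profile 2-5-6 — obeys.
(f) [d ð r]: profile 1-3-6 — obeys.
(g) [k z n ɾ]: profile 1-3-4-6 — obeys.

b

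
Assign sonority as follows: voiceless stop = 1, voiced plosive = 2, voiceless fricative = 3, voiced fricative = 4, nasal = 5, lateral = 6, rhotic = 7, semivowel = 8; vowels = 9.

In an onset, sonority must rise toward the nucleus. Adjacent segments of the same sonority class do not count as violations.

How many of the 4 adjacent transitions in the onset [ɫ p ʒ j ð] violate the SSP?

/ɫ/ is a lateral (sonority 6).
/p/ is a voiceless stop (sonority 1).
/ʒ/ is a voiced fricative (sonority 4).
/j/ is a semivowel (sonority 8).
/ð/ is a voiced fricative (sonority 4).
/ɫ/→/p/: 6→1 (does not rise) — violation.
/p/→/ʒ/: 1→4 (rises) — ok.
/ʒ/→/j/: 4→8 (rises) — ok.
/j/→/ð/: 8→4 (does not rise) — violation.

2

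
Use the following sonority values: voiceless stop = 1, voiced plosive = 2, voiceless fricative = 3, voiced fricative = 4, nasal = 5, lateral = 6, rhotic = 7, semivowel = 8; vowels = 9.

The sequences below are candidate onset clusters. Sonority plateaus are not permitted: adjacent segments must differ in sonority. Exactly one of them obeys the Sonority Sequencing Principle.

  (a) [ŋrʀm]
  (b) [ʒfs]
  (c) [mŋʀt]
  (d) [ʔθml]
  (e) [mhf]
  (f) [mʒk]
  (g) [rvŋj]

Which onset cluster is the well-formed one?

(a) 5-7-7-5 → violates
(b) 4-3-3 → violates
(c) 5-5-7-1 → violates
(d) 1-3-5-6 → obeys
(e) 5-3-3 → violates
(f) 5-4-1 → violates
(g) 7-4-5-8 → violates

d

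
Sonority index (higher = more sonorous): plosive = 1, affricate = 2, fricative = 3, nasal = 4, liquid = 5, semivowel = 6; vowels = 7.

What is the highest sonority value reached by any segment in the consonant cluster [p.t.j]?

6

/p/ is a plosive (sonority 1).
/t/ is a plosive (sonority 1).
/j/ is a semivowel (sonority 6).
The maximum is 6.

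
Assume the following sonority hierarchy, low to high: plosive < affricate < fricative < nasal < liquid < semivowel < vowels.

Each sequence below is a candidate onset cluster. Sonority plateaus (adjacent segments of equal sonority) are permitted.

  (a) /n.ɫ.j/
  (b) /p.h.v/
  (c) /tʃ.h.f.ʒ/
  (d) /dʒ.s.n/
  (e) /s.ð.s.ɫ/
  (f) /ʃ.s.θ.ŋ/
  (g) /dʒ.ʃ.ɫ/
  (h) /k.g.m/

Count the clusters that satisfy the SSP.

(a) 4-5-6 → obeys
(b) 1-3-3 → obeys
(c) 2-3-3-3 → obeys
(d) 2-3-4 → obeys
(e) 3-3-3-5 → obeys
(f) 3-3-3-4 → obeys
(g) 2-3-5 → obeys
(h) 1-1-4 → obeys

8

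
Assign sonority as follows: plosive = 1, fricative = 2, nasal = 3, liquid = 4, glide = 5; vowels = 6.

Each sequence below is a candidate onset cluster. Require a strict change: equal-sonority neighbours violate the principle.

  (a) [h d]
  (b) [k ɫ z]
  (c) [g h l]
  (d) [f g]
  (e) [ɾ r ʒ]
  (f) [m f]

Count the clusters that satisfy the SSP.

(a) [h d]: profile 2-1 — violates.
(b) [k ɫ z]: profile 1-4-2 — violates.
(c) [g h l]: profile 1-2-4 — obeys.
(d) [f g]: profile 2-1 — violates.
(e) [ɾ r ʒ]: profile 4-4-2 — violates.
(f) [m f]: profile 3-2 — violates.

1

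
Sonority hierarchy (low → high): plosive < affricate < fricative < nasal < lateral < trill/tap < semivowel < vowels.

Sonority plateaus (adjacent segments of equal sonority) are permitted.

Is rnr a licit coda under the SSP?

/r/ is a trill/tap (sonority 6).
/n/ is a nasal (sonority 4).
/r/ is a trill/tap (sonority 6).
The profile is 6-4-6. Between /n/ (4) and /r/ (6) sonority does not fall, so the cluster violates the SSP.

no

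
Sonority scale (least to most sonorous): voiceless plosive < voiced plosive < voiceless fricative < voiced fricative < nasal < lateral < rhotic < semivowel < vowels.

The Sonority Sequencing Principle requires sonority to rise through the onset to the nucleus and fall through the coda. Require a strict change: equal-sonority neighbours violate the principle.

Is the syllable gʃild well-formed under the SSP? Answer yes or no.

Onset: /g/ is a voiced plosive (sonority 2), /ʃ/ is a voiceless fricative (sonority 3); then the nucleus /i/ (sonority 9).
Onset profile 2-3-9 — rises to the nucleus.
Coda: /l/ is a lateral (sonority 6), /d/ is a voiced plosive (sonority 2).
Coda profile 9-6-2 — falls from the nucleus.

yes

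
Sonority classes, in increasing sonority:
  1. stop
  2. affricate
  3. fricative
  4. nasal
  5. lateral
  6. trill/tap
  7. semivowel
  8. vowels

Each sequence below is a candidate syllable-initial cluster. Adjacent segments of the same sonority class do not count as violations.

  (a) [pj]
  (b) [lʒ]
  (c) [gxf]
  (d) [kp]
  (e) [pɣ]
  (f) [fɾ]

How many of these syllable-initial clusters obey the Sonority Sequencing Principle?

5

(a) [pj]: profile 1-7 — obeys.
(b) [lʒ]: profile 5-3 — violates.
(c) [gxf]: profile 1-3-3 — obeys.
(d) [kp]: profile 1-1 — obeys.
(e) [pɣ]: profile 1-3 — obeys.
(f) [fɾ]: profile 3-6 — obeys.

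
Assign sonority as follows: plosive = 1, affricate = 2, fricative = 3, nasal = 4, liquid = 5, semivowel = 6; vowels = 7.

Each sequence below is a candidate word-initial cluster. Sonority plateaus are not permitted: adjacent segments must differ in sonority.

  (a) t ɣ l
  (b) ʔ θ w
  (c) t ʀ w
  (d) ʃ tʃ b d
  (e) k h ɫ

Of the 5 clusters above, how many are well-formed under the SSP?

4

(a) t ɣ l: profile 1-3-5 — obeys.
(b) ʔ θ w: profile 1-3-6 — obeys.
(c) t ʀ w: profile 1-5-6 — obeys.
(d) ʃ tʃ b d: profile 3-2-1-1 — violates.
(e) k h ɫ: profile 1-3-5 — obeys.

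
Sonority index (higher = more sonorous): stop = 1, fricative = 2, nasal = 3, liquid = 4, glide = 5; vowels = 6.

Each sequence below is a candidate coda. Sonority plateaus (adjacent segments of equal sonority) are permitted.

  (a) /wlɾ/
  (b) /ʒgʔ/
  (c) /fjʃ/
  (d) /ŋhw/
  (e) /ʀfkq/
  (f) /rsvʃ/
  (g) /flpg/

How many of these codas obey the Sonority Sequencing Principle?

(a) /wlɾ/: profile 5-4-4 — obeys.
(b) /ʒgʔ/: profile 2-1-1 — obeys.
(c) /fjʃ/: profile 2-5-2 — violates.
(d) /ŋhw/: profile 3-2-5 — violates.
(e) /ʀfkq/: profile 4-2-1-1 — obeys.
(f) /rsvʃ/: profile 4-2-2-2 — obeys.
(g) /flpg/: profile 2-4-1-1 — violates.

4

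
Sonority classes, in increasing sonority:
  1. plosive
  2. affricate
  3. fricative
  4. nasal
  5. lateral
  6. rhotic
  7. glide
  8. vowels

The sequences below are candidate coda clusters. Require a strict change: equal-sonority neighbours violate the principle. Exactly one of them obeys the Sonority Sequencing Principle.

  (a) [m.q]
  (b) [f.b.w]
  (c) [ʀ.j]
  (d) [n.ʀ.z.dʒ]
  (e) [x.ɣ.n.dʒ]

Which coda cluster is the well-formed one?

a

(a) 4-1 → obeys
(b) 3-1-7 → violates
(c) 6-7 → violates
(d) 4-6-3-2 → violates
(e) 3-3-4-2 → violates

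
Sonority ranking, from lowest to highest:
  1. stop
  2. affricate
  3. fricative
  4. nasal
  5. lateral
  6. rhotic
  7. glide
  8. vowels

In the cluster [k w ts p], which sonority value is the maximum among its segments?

/k/ is a stop (sonority 1).
/w/ is a glide (sonority 7).
/ts/ is an affricate (sonority 2).
/p/ is a stop (sonority 1).
The maximum is 7.

7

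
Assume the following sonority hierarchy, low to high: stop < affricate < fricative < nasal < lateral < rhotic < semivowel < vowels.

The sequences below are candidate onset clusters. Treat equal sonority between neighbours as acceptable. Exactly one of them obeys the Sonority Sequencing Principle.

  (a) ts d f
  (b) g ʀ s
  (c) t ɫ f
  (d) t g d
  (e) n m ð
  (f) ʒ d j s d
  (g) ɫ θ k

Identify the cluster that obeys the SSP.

d

(a) ts d f: profile 2-1-3 — violates.
(b) g ʀ s: profile 1-6-3 — violates.
(c) t ɫ f: profile 1-5-3 — violates.
(d) t g d: profile 1-1-1 — obeys.
(e) n m ð: profile 4-4-3 — violates.
(f) ʒ d j s d: profile 3-1-7-3-1 — violates.
(g) ɫ θ k: profile 5-3-1 — violates.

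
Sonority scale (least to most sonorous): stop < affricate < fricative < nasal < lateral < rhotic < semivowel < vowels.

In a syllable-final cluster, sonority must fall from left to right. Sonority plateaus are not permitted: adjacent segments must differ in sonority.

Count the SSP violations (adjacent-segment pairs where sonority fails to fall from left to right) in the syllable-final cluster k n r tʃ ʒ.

3

/k/ is a stop (sonority 1).
/n/ is a nasal (sonority 4).
/r/ is a rhotic (sonority 6).
/tʃ/ is an affricate (sonority 2).
/ʒ/ is a fricative (sonority 3).
/k/→/n/: 1→4 (does not fall) — violation.
/n/→/r/: 4→6 (does not fall) — violation.
/r/→/tʃ/: 6→2 (falls) — ok.
/tʃ/→/ʒ/: 2→3 (does not fall) — violation.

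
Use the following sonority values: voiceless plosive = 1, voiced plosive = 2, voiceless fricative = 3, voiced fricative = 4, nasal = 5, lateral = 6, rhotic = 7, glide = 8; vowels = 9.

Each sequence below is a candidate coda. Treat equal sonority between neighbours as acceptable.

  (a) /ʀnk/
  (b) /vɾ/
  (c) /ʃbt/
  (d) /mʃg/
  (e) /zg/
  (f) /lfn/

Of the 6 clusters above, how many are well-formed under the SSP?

4

(a) 7-5-1 → obeys
(b) 4-7 → violates
(c) 3-2-1 → obeys
(d) 5-3-2 → obeys
(e) 4-2 → obeys
(f) 6-3-5 → violates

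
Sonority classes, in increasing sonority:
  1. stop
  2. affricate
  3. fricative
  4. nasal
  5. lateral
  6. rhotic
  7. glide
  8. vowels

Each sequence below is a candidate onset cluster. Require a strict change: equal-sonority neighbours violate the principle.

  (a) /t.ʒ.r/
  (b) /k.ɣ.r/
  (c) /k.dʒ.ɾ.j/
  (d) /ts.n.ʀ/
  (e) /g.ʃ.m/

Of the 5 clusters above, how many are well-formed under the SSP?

(a) sonority 1-3-6: well-formed.
(b) sonority 1-3-6: well-formed.
(c) sonority 1-2-6-7: well-formed.
(d) sonority 2-4-6: well-formed.
(e) sonority 1-3-4: well-formed.

5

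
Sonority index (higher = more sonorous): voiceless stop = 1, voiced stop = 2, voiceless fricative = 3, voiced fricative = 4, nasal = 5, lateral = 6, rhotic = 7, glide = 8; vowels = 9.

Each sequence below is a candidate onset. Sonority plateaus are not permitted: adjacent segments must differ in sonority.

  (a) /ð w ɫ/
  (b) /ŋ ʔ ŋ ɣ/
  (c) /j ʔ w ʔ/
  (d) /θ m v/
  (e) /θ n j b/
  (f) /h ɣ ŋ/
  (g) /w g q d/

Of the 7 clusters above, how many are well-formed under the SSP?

1

(a) /ð w ɫ/: profile 4-8-6 — violates.
(b) /ŋ ʔ ŋ ɣ/: profile 5-1-5-4 — violates.
(c) /j ʔ w ʔ/: profile 8-1-8-1 — violates.
(d) /θ m v/: profile 3-5-4 — violates.
(e) /θ n j b/: profile 3-5-8-2 — violates.
(f) /h ɣ ŋ/: profile 3-4-5 — obeys.
(g) /w g q d/: profile 8-2-1-2 — violates.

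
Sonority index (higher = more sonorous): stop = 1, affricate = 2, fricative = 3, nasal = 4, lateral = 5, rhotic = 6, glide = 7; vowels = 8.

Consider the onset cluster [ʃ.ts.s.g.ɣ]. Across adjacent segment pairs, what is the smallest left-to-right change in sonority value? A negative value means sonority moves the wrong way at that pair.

-2

/ʃ/: fricative = 3.
/ts/: affricate = 2.
/s/: fricative = 3.
/g/: stop = 1.
/ɣ/: fricative = 3.
/ʃ/→/ts/: change -1.
/ts/→/s/: change +1.
/s/→/g/: change -2.
/g/→/ɣ/: change +2.
Minimum = -2.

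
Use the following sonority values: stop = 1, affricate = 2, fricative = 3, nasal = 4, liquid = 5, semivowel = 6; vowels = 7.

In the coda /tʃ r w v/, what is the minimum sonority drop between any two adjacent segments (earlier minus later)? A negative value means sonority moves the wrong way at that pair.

/tʃ/: affricate = 2.
/r/: liquid = 5.
/w/: semivowel = 6.
/v/: fricative = 3.
/tʃ/→/r/: change -3.
/r/→/w/: change -1.
/w/→/v/: change +3.
Minimum = -3.

-3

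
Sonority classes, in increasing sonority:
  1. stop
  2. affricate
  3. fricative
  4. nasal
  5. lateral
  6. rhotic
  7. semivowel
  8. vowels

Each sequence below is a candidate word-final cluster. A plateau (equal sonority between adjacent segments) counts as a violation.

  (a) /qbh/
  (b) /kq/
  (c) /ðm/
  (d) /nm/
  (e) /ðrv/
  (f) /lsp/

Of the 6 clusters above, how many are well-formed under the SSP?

1

(a) /qbh/: profile 1-1-3 — violates.
(b) /kq/: profile 1-1 — violates.
(c) /ðm/: profile 3-4 — violates.
(d) /nm/: profile 4-4 — violates.
(e) /ðrv/: profile 3-6-3 — violates.
(f) /lsp/: profile 5-3-1 — obeys.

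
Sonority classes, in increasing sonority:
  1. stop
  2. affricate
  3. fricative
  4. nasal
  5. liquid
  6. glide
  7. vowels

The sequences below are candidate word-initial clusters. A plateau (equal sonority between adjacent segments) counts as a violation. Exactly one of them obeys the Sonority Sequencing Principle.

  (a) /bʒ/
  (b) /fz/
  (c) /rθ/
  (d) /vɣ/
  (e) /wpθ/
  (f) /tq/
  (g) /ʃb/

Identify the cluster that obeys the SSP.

a

(a) sonority 1-3: well-formed.
(b) sonority 3-3: ill-formed.
(c) sonority 5-3: ill-formed.
(d) sonority 3-3: ill-formed.
(e) sonority 6-1-3: ill-formed.
(f) sonority 1-1: ill-formed.
(g) sonority 3-1: ill-formed.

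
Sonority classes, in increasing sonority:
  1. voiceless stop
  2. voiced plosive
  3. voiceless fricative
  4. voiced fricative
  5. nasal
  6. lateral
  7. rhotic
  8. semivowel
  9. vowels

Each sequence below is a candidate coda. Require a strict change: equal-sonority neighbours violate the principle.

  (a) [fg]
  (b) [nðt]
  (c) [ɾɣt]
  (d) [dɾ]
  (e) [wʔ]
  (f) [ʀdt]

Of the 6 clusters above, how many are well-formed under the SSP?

(a) 3-2 → obeys
(b) 5-4-1 → obeys
(c) 7-4-1 → obeys
(d) 2-7 → violates
(e) 8-1 → obeys
(f) 7-2-1 → obeys

5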